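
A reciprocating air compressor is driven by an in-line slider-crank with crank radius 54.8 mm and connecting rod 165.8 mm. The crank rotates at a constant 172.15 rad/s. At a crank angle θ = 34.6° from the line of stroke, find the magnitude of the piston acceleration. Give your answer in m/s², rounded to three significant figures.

1540

ω = 172.2 rad/s
x(θ) = r cosθ + √(L² − r² sin²θ); with ω constant, a = ω²·d²x/dθ².
d²x/dθ² = −r cosθ − r²(cos2θ)/√u − r⁴ sin²2θ/(4u^{3/2}),  u = L² − r² sin²θ = 0.0265213 m².
Substituting r = 0.0548 m, L = 0.1658 m, θ = 34.6°: d²x/dθ² = -0.052112 m.
a = ω²·d²x/dθ² = (172.2)²·(-0.052112) = -1544.4 m/s²;  |a| = 1544.4 m/s².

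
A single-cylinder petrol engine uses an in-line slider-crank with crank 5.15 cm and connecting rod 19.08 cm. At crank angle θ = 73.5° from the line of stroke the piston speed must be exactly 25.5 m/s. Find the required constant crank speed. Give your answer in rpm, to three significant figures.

For an in-line slider-crank, |v_piston| = rω|sinθ|·[1 + r cosθ/√(L² − r² sin²θ)].
With r = 0.0515 m, L = 0.1908 m, θ = 73.5°: the bracketed kinematic factor |dx/dθ| = 0.053298 m.
ω = v/|dx/dθ| = 25.5/0.053298 = 478.44 rad/s.
N = 60ω/(2π) = 4568.8 rpm.

4570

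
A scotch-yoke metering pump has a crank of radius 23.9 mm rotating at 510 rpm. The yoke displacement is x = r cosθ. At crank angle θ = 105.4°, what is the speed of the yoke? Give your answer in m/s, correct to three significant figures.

ω = 53.41 rad/s (from 510 rpm).
x = r cosθ ⇒ ẋ = −rω sinθ.
|v| = rω|sinθ| = 0.0239·53.41·|sin 105.4°| = 1.2306 m/s.

1.23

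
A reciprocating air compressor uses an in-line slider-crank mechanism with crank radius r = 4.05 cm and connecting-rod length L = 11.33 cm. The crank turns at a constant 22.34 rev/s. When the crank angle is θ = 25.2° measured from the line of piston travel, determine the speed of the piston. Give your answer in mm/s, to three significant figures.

ω = 2π·22.3 = 140.4 rad/s
For an in-line slider-crank, x = r cosθ + √(L² − r² sin²θ), so v = −rω sinθ·[1 + r cosθ/√(L² − r² sin²θ)].
With r = 0.0405 m, L = 0.1133 m, θ = 25.2°: √(L² − r² sin²θ) = 0.11198 m.
v = −0.0405·140.4·0.42578·[1 + 0.0405·0.90483/0.11198] = -3.2126 m/s.
|v| = 3.2126 m/s = 3212.6 mm/s.

3210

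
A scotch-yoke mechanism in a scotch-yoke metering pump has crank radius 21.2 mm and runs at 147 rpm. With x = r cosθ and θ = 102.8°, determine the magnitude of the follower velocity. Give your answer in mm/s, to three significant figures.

318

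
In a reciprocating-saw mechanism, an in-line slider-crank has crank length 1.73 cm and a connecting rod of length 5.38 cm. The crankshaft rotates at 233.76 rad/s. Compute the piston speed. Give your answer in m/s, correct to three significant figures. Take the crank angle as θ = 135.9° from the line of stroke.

2.15

ω = 233.8 rad/s
For an in-line slider-crank, x = r cosθ + √(L² − r² sin²θ), so v = −rω sinθ·[1 + r cosθ/√(L² − r² sin²θ)].
With r = 0.0173 m, L = 0.0538 m, θ = 135.9°: √(L² − r² sin²θ) = 0.052436 m.
v = −0.0173·233.8·0.69591·[1 + 0.0173·-0.71813/0.052436] = -2.1475 m/s.
|v| = 2.1475 m/s.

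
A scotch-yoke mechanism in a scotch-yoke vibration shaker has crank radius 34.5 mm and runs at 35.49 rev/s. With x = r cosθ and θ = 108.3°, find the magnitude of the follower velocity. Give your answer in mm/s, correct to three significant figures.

7300

ω = 223 rad/s (from 35.49 rev/s).
x = r cosθ ⇒ ẋ = −rω sinθ.
|v| = rω|sinθ| = 0.0345·223·|sin 108.3°| = 7.3041 m/s = 7304.1 mm/s.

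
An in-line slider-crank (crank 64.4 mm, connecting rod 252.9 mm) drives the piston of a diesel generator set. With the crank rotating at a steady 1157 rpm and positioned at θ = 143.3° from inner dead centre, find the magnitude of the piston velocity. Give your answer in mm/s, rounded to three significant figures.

3700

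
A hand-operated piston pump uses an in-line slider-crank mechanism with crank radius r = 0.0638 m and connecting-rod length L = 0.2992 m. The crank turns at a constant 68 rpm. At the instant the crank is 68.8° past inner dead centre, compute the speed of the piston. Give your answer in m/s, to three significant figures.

ω = 2π·68/60 = 7.121 rad/s
For an in-line slider-crank, x = r cosθ + √(L² − r² sin²θ), so v = −rω sinθ·[1 + r cosθ/√(L² − r² sin²θ)].
With r = 0.0638 m, L = 0.2992 m, θ = 68.8°: √(L² − r² sin²θ) = 0.29323 m.
v = −0.0638·7.121·0.93232·[1 + 0.0638·0.36162/0.29323] = -0.4569 m/s.
|v| = 0.4569 m/s.

0.457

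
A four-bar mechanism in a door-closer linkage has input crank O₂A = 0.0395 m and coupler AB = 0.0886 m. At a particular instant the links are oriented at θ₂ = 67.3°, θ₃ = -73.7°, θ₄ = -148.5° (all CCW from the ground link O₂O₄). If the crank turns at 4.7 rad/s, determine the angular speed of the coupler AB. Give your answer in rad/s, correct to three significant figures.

1.27

ω₂ = 4.7 rad/s
Differentiating the loop-closure r₂e^{iθ₂}+r₃e^{iθ₃}=r₁+r₄e^{iθ₄} gives r₂ω₂e^{iθ₂}+r₃ω₃e^{iθ₃}=r₄ω₄e^{iθ₄}.
Eliminating the other unknown: ω₃ = r₂ω₂ sin(θ₄−θ₂) / [r₃ sin(θ₃−θ₄)].
Numerator sine = +0.58496; denominator sine = +0.96502.
Result = 0.0395·4.7·(+0.58496) / (0.0886·(+0.96502)) = +1.2701 rad/s; magnitude 1.2701 rad/s.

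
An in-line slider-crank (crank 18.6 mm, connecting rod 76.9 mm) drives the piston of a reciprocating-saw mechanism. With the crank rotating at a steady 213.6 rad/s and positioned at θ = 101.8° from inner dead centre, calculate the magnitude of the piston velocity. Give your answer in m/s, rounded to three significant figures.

ω = 213.6 rad/s
For an in-line slider-crank, x = r cosθ + √(L² − r² sin²θ), so v = −rω sinθ·[1 + r cosθ/√(L² − r² sin²θ)].
With r = 0.0186 m, L = 0.0769 m, θ = 101.8°: √(L² − r² sin²θ) = 0.074714 m.
v = −0.0186·213.6·0.97887·[1 + 0.0186·-0.20450/0.074714] = -3.691 m/s.
|v| = 3.691 m/s.

3.69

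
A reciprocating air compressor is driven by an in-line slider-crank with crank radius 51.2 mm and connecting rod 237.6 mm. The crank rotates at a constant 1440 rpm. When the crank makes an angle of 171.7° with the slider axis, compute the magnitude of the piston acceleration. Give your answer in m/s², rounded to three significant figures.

ω = 2π·1440/60 = 150.8 rad/s
x(θ) = r cosθ + √(L² − r² sin²θ); with ω constant, a = ω²·d²x/dθ².
d²x/dθ² = −r cosθ − r²(cos2θ)/√u − r⁴ sin²2θ/(4u^{3/2}),  u = L² − r² sin²θ = 0.0563991 m².
Substituting r = 0.0512 m, L = 0.2376 m, θ = 171.7°: d²x/dθ² = +0.040075 m.
a = ω²·d²x/dθ² = (150.8)²·(+0.040075) = +911.29 m/s²;  |a| = 911.29 m/s².

911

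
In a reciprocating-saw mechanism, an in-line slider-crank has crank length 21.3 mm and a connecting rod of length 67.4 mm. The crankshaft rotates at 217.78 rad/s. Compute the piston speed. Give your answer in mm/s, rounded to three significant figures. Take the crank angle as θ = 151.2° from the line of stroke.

1610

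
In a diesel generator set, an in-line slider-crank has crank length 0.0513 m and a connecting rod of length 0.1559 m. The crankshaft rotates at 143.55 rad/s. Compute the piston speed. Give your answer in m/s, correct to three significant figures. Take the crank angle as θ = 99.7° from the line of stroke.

6.83

ω = 143.6 rad/s
For an in-line slider-crank, x = r cosθ + √(L² − r² sin²θ), so v = −rω sinθ·[1 + r cosθ/√(L² − r² sin²θ)].
With r = 0.0513 m, L = 0.1559 m, θ = 99.7°: √(L² − r² sin²θ) = 0.14747 m.
v = −0.0513·143.6·0.98570·[1 + 0.0513·-0.16849/0.14747] = -6.8334 m/s.
|v| = 6.8334 m/s.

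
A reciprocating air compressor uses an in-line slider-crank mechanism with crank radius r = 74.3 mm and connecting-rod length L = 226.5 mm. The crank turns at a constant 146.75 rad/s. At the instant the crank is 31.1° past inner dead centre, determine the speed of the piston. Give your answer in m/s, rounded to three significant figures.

ω = 146.8 rad/s
For an in-line slider-crank, x = r cosθ + √(L² − r² sin²θ), so v = −rω sinθ·[1 + r cosθ/√(L² − r² sin²θ)].
With r = 0.0743 m, L = 0.2265 m, θ = 31.1°: √(L² − r² sin²θ) = 0.22322 m.
v = −0.0743·146.8·0.51653·[1 + 0.0743·0.85627/0.22322] = -7.2372 m/s.
|v| = 7.2372 m/s.

7.24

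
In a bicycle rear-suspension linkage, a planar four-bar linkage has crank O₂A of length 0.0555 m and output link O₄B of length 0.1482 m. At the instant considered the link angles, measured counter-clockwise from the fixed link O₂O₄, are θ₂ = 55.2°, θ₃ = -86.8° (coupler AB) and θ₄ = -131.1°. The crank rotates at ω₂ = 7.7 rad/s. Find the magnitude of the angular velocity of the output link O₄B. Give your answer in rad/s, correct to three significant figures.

2.54

ω₂ = 7.7 rad/s
Differentiating the loop-closure r₂e^{iθ₂}+r₃e^{iθ₃}=r₁+r₄e^{iθ₄} gives r₂ω₂e^{iθ₂}+r₃ω₃e^{iθ₃}=r₄ω₄e^{iθ₄}.
Eliminating the other unknown: ω₄ = r₂ω₂ sin(θ₂−θ₃) / [r₄ sin(θ₄−θ₃)].
Numerator sine = +0.61566; denominator sine = -0.69842.
Result = 0.0555·7.7·(+0.61566) / (0.1482·(-0.69842)) = -2.5419 rad/s; magnitude 2.5419 rad/s.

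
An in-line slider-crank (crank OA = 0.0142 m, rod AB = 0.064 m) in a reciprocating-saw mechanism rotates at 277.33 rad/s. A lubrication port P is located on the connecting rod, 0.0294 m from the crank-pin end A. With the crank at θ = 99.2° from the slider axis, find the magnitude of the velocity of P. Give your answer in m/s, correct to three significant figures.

3.84

ω = 277.3 rad/s.  Crank-pin speed |V_A| = rω = 3.9381 m/s, perpendicular to OA.
Rod angle: sinφ = −(r/L) sinθ ⇒ φ = -12.652°; ω_rod = −rω cosθ/√(L²−r²sin²θ) = +10.083 rad/s.
V_P = V_A + ω_rod × AP, with AP = 0.0294 m along the rod.
Components: V_Px = −rω sinθ − a·ω_rod·sinφ = -3.8225 m/s;  V_Py = rω cosθ + a·ω_rod·cosφ = -0.34039 m/s.
|V_P| = √(V_Px² + V_Py²) = 3.8376 m/s.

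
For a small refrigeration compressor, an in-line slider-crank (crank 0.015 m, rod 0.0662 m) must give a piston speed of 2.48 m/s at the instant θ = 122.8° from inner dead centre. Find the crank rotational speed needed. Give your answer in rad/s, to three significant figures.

For an in-line slider-crank, |v_piston| = rω|sinθ|·[1 + r cosθ/√(L² − r² sin²θ)].
With r = 0.015 m, L = 0.0662 m, θ = 122.8°: the bracketed kinematic factor |dx/dθ| = 0.011032 m.
ω = v/|dx/dθ| = 2.48/0.011032 = 224.8 rad/s.

225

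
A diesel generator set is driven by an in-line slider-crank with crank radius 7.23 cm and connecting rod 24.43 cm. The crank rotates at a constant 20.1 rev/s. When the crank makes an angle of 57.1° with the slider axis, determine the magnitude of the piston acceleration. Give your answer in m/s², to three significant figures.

ω = 2π·20.1 = 126.3 rad/s
x(θ) = r cosθ + √(L² − r² sin²θ); with ω constant, a = ω²·d²x/dθ².
d²x/dθ² = −r cosθ − r²(cos2θ)/√u − r⁴ sin²2θ/(4u^{3/2}),  u = L² − r² sin²θ = 0.0559975 m².
Substituting r = 0.0723 m, L = 0.2443 m, θ = 57.1°: d²x/dθ² = -0.030645 m.
a = ω²·d²x/dθ² = (126.3)²·(-0.030645) = -488.78 m/s²;  |a| = 488.78 m/s².

489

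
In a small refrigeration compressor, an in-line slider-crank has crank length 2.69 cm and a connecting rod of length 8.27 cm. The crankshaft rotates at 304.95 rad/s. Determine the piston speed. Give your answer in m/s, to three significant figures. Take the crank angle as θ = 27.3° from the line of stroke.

ω = 304.9 rad/s
For an in-line slider-crank, x = r cosθ + √(L² − r² sin²θ), so v = −rω sinθ·[1 + r cosθ/√(L² − r² sin²θ)].
With r = 0.0269 m, L = 0.0827 m, θ = 27.3°: √(L² − r² sin²θ) = 0.081775 m.
v = −0.0269·304.9·0.45865·[1 + 0.0269·0.88862/0.081775] = -4.8622 m/s.
|v| = 4.8622 m/s.

4.86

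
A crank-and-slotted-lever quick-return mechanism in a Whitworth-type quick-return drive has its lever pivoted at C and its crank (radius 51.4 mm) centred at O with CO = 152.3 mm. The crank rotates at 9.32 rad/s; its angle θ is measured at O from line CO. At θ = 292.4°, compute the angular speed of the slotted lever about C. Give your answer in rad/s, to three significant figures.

ω = 9.32 rad/s
Crank pin A relative to C: A = (d + r cosθ, r sinθ); lever angle φ = atan2(r sinθ, d + r cosθ).
Differentiating tanφ: φ̇ = rω(d cosθ + r)/(d² + r² + 2dr cosθ).
d² + r² + 2dr cosθ = |CA|² = 0.0318035 m²;  d cosθ + r = +0.10944 m.
|ω_lever| = |0.0514·9.32·+0.10944| / 0.0318035 = 1.6484 rad/s.

1.65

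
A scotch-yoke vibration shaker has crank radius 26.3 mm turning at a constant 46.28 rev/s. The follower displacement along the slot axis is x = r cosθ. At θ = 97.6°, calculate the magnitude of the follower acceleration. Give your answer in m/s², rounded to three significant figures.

ω = 290.8 rad/s (from 46.28 rev/s).
x = r cosθ ⇒ ẍ = −rω² cosθ (ω constant).
|a| = rω²|cosθ| = 0.0263·(290.8)²·|cos 97.6°| = 294.12 m/s².

294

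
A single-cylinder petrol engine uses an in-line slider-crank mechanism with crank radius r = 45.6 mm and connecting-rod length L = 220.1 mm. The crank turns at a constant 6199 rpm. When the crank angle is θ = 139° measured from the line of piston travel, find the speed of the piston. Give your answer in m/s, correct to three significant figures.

ω = 2π·6199/60 = 649.2 rad/s
For an in-line slider-crank, x = r cosθ + √(L² − r² sin²θ), so v = −rω sinθ·[1 + r cosθ/√(L² − r² sin²θ)].
With r = 0.0456 m, L = 0.2201 m, θ = 139°: √(L² − r² sin²θ) = 0.21806 m.
v = −0.0456·649.2·0.65606·[1 + 0.0456·-0.75471/0.21806] = -16.355 m/s.
|v| = 16.355 m/s.

16.4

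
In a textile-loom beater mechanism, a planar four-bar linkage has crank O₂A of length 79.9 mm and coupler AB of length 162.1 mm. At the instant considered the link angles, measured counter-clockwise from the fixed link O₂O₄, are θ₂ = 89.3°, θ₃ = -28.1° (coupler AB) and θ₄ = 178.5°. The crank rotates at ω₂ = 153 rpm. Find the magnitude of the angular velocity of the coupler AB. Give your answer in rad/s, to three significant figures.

ω₂ = 16.02 rad/s (from 153 rpm).
Differentiating the loop-closure r₂e^{iθ₂}+r₃e^{iθ₃}=r₁+r₄e^{iθ₄} gives r₂ω₂e^{iθ₂}+r₃ω₃e^{iθ₃}=r₄ω₄e^{iθ₄}.
Eliminating the other unknown: ω₃ = r₂ω₂ sin(θ₄−θ₂) / [r₃ sin(θ₃−θ₄)].
Numerator sine = +0.99990; denominator sine = +0.44776.
Result = 0.0799·16.02·(+0.99990) / (0.1621·(+0.44776)) = +17.636 rad/s; magnitude 17.636 rad/s.

17.6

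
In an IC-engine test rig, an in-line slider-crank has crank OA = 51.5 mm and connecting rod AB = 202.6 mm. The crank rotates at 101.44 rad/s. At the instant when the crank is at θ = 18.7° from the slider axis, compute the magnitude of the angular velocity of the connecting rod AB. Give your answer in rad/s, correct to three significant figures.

ω = 101.4 rad/s
The rod makes angle φ with the slider axis where L sinφ = r sinθ; differentiating, L cosφ·φ̇ = r ω cosθ.
L cosφ = √(L² − r² sin²θ) = 0.20193 m.
|ω_rod| = r ω |cosθ| / √(L² − r² sin²θ) = 0.0515·101.4·0.94721/0.20193 = 24.506 rad/s.

24.5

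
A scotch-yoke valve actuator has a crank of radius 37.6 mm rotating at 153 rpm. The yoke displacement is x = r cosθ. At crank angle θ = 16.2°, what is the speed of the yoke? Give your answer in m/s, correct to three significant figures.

0.168

ω = 16.02 rad/s (from 153 rpm).
x = r cosθ ⇒ ẋ = −rω sinθ.
|v| = rω|sinθ| = 0.0376·16.02·|sin 16.2°| = 0.16807 m/s.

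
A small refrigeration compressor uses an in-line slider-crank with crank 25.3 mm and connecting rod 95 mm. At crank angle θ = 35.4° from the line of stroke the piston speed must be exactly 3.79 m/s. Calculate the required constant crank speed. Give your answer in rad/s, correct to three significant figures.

For an in-line slider-crank, |v_piston| = rω|sinθ|·[1 + r cosθ/√(L² − r² sin²θ)].
With r = 0.0253 m, L = 0.095 m, θ = 35.4°: the bracketed kinematic factor |dx/dθ| = 0.017876 m.
ω = v/|dx/dθ| = 3.79/0.017876 = 212.02 rad/s.

212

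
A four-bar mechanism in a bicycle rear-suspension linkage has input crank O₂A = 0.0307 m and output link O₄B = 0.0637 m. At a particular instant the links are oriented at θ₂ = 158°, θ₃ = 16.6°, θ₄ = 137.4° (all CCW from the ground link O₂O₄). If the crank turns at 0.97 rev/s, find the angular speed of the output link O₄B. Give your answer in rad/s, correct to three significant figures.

ω₂ = 6.095 rad/s (from 0.97 rev/s).
Differentiating the loop-closure r₂e^{iθ₂}+r₃e^{iθ₃}=r₁+r₄e^{iθ₄} gives r₂ω₂e^{iθ₂}+r₃ω₃e^{iθ₃}=r₄ω₄e^{iθ₄}.
Eliminating the other unknown: ω₄ = r₂ω₂ sin(θ₂−θ₃) / [r₄ sin(θ₄−θ₃)].
Numerator sine = +0.62388; denominator sine = +0.85896.
Result = 0.0307·6.095·(+0.62388) / (0.0637·(+0.85896)) = +2.1334 rad/s; magnitude 2.1334 rad/s.

2.13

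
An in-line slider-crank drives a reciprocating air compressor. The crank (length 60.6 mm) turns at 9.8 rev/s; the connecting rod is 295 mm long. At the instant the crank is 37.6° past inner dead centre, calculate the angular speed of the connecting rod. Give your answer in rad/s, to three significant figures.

ω = 61.58 rad/s (converted from 9.8 rev/s).
The rod makes angle φ with the slider axis where L sinφ = r sinθ; differentiating, L cosφ·φ̇ = r ω cosθ.
L cosφ = √(L² − r² sin²θ) = 0.29267 m.
|ω_rod| = r ω |cosθ| / √(L² − r² sin²θ) = 0.0606·61.58·0.79229/0.29267 = 10.101 rad/s.

10.1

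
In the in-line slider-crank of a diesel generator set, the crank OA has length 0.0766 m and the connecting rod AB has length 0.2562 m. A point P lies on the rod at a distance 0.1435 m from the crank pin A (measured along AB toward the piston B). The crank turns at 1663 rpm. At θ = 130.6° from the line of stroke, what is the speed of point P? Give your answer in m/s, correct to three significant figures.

9.77

ω = 174.1 rad/s.  Crank-pin speed |V_A| = rω = 13.34 m/s, perpendicular to OA.
Rod angle: sinφ = −(r/L) sinθ ⇒ φ = -13.121°; ω_rod = −rω cosθ/√(L²−r²sin²θ) = +34.793 rad/s.
V_P = V_A + ω_rod × AP, with AP = 0.1435 m along the rod.
Components: V_Px = −rω sinθ − a·ω_rod·sinφ = -8.9951 m/s;  V_Py = rω cosθ + a·ω_rod·cosφ = -3.8188 m/s.
|V_P| = √(V_Px² + V_Py²) = 9.7722 m/s.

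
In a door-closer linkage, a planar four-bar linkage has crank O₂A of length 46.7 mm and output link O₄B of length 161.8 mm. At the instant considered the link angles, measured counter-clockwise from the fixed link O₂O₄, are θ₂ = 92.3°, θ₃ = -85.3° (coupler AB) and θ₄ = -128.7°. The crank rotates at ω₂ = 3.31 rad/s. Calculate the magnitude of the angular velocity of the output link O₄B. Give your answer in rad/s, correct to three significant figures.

0.0582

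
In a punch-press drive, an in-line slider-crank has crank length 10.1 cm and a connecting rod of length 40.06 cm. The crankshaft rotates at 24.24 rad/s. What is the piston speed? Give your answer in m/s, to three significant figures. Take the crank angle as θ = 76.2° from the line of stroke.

2.53

ω = 24.24 rad/s
For an in-line slider-crank, x = r cosθ + √(L² − r² sin²θ), so v = −rω sinθ·[1 + r cosθ/√(L² − r² sin²θ)].
With r = 0.101 m, L = 0.4006 m, θ = 76.2°: √(L² − r² sin²θ) = 0.38841 m.
v = −0.101·24.24·0.97113·[1 + 0.101·0.23853/0.38841] = -2.525 m/s.
|v| = 2.525 m/s.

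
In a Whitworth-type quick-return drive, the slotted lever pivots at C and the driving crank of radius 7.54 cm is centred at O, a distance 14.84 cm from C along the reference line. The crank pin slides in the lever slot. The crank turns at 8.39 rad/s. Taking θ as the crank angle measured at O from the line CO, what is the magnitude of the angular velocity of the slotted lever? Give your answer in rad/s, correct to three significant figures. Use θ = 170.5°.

7.97

ω = 8.39 rad/s
Crank pin A relative to C: A = (d + r cosθ, r sinθ); lever angle φ = atan2(r sinθ, d + r cosθ).
Differentiating tanφ: φ̇ = rω(d cosθ + r)/(d² + r² + 2dr cosθ).
d² + r² + 2dr cosθ = |CA|² = 0.00563591 m²;  d cosθ + r = -0.070965 m.
|ω_lever| = |0.0754·8.39·-0.070965| / 0.00563591 = 7.9655 rad/s.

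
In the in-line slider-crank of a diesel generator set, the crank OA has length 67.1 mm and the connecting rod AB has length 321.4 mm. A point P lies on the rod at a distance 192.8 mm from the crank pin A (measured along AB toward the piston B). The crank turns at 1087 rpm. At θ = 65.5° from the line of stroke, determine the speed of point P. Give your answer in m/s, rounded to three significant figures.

ω = 113.8 rad/s.  Crank-pin speed |V_A| = rω = 7.638 m/s, perpendicular to OA.
Rod angle: sinφ = −(r/L) sinθ ⇒ φ = -10.951°; ω_rod = −rω cosθ/√(L²−r²sin²θ) = -10.038 rad/s.
V_P = V_A + ω_rod × AP, with AP = 0.1928 m along the rod.
Components: V_Px = −rω sinθ − a·ω_rod·sinφ = -7.318 m/s;  V_Py = rω cosθ + a·ω_rod·cosφ = +1.2674 m/s.
|V_P| = √(V_Px² + V_Py²) = 7.4269 m/s.

7.43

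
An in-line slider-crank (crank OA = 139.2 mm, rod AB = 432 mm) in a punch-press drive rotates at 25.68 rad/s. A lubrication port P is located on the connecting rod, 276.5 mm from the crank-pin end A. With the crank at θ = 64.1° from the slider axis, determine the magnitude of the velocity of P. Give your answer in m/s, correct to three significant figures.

3.56

ω = 25.68 rad/s.  Crank-pin speed |V_A| = rω = 3.5747 m/s, perpendicular to OA.
Rod angle: sinφ = −(r/L) sinθ ⇒ φ = -16.849°; ω_rod = −rω cosθ/√(L²−r²sin²θ) = -3.7765 rad/s.
V_P = V_A + ω_rod × AP, with AP = 0.2765 m along the rod.
Components: V_Px = −rω sinθ − a·ω_rod·sinφ = -3.5183 m/s;  V_Py = rω cosθ + a·ω_rod·cosφ = +0.56204 m/s.
|V_P| = √(V_Px² + V_Py²) = 3.5629 m/s.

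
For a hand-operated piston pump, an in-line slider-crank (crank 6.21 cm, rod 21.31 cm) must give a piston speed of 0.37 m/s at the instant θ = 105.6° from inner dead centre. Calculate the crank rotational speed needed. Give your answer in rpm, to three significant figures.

64.3

For an in-line slider-crank, |v_piston| = rω|sinθ|·[1 + r cosθ/√(L² − r² sin²θ)].
With r = 0.0621 m, L = 0.2131 m, θ = 105.6°: the bracketed kinematic factor |dx/dθ| = 0.054929 m.
ω = v/|dx/dθ| = 0.37/0.054929 = 6.736 rad/s.
N = 60ω/(2π) = 64.324 rpm.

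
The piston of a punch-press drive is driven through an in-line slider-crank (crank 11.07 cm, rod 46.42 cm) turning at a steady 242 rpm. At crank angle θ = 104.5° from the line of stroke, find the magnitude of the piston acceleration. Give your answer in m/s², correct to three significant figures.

33.0

ω = 2π·242/60 = 25.34 rad/s
x(θ) = r cosθ + √(L² − r² sin²θ); with ω constant, a = ω²·d²x/dθ².
d²x/dθ² = −r cosθ − r²(cos2θ)/√u − r⁴ sin²2θ/(4u^{3/2}),  u = L² − r² sin²θ = 0.203995 m².
Substituting r = 0.1107 m, L = 0.4642 m, θ = 104.5°: d²x/dθ² = +0.051352 m.
a = ω²·d²x/dθ² = (25.34)²·(+0.051352) = +32.979 m/s²;  |a| = 32.979 m/s².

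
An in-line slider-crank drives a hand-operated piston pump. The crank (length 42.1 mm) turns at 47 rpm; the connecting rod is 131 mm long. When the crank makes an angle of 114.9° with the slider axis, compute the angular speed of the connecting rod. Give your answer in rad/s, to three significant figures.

ω = 4.922 rad/s (converted from 47 rpm).
The rod makes angle φ with the slider axis where L sinφ = r sinθ; differentiating, L cosφ·φ̇ = r ω cosθ.
L cosφ = √(L² − r² sin²θ) = 0.12531 m.
|ω_rod| = r ω |cosθ| / √(L² − r² sin²θ) = 0.0421·4.922·0.42104/0.12531 = 0.69621 rad/s.

0.696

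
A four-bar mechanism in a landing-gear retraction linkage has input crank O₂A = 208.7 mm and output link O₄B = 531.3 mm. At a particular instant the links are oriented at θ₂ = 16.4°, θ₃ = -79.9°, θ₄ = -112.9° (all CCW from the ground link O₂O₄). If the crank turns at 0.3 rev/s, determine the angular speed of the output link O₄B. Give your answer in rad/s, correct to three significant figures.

ω₂ = 1.885 rad/s (from 0.3 rev/s).
Differentiating the loop-closure r₂e^{iθ₂}+r₃e^{iθ₃}=r₁+r₄e^{iθ₄} gives r₂ω₂e^{iθ₂}+r₃ω₃e^{iθ₃}=r₄ω₄e^{iθ₄}.
Eliminating the other unknown: ω₄ = r₂ω₂ sin(θ₂−θ₃) / [r₄ sin(θ₄−θ₃)].
Numerator sine = +0.99396; denominator sine = -0.54464.
Result = 0.2087·1.885·(+0.99396) / (0.5313·(-0.54464)) = -1.3513 rad/s; magnitude 1.3513 rad/s.

1.35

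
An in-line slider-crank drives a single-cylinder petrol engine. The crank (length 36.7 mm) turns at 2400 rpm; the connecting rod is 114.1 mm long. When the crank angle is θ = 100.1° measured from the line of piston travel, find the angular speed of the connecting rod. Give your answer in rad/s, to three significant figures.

14.9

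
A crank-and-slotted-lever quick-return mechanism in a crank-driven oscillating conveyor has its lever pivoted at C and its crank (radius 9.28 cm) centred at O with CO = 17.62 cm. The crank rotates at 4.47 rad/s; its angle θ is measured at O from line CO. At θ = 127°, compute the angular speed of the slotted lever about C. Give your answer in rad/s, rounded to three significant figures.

ω = 4.47 rad/s
Crank pin A relative to C: A = (d + r cosθ, r sinθ); lever angle φ = atan2(r sinθ, d + r cosθ).
Differentiating tanφ: φ̇ = rω(d cosθ + r)/(d² + r² + 2dr cosθ).
d² + r² + 2dr cosθ = |CA|² = 0.0199773 m²;  d cosθ + r = -0.01324 m.
|ω_lever| = |0.0928·4.47·-0.01324| / 0.0199773 = 0.27492 rad/s.

0.275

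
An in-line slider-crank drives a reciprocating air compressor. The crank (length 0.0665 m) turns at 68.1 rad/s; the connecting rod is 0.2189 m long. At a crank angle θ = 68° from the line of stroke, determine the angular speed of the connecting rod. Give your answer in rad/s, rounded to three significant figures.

ω = 68.1 rad/s
The rod makes angle φ with the slider axis where L sinφ = r sinθ; differentiating, L cosφ·φ̇ = r ω cosθ.
L cosφ = √(L² − r² sin²θ) = 0.21004 m.
|ω_rod| = r ω |cosθ| / √(L² − r² sin²θ) = 0.0665·68.1·0.37461/0.21004 = 8.077 rad/s.

8.08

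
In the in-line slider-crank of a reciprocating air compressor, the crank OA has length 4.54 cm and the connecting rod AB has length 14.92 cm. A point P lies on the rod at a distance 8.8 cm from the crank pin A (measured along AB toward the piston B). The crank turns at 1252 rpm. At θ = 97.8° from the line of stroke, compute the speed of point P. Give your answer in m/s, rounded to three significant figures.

ω = 131.1 rad/s.  Crank-pin speed |V_A| = rω = 5.9524 m/s, perpendicular to OA.
Rod angle: sinφ = −(r/L) sinθ ⇒ φ = -17.546°; ω_rod = −rω cosθ/√(L²−r²sin²θ) = +5.6786 rad/s.
V_P = V_A + ω_rod × AP, with AP = 0.088 m along the rod.
Components: V_Px = −rω sinθ − a·ω_rod·sinφ = -5.7466 m/s;  V_Py = rω cosθ + a·ω_rod·cosφ = -0.33136 m/s.
|V_P| = √(V_Px² + V_Py²) = 5.7562 m/s.

5.76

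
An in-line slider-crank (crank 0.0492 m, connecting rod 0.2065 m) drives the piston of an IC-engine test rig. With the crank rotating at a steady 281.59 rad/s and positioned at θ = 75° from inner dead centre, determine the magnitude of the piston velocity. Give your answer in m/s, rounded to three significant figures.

ω = 281.6 rad/s
For an in-line slider-crank, x = r cosθ + √(L² − r² sin²θ), so v = −rω sinθ·[1 + r cosθ/√(L² − r² sin²θ)].
With r = 0.0492 m, L = 0.2065 m, θ = 75°: √(L² − r² sin²θ) = 0.20096 m.
v = −0.0492·281.6·0.96593·[1 + 0.0492·0.25882/0.20096] = -14.23 m/s.
|v| = 14.23 m/s.

14.2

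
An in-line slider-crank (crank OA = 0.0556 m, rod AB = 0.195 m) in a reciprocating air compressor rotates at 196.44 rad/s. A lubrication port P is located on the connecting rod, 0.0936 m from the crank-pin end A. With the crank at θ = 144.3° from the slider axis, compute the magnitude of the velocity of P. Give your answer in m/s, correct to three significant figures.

ω = 196.4 rad/s.  Crank-pin speed |V_A| = rω = 10.922 m/s, perpendicular to OA.
Rod angle: sinφ = −(r/L) sinθ ⇒ φ = -9.578°; ω_rod = −rω cosθ/√(L²−r²sin²θ) = +46.128 rad/s.
V_P = V_A + ω_rod × AP, with AP = 0.0936 m along the rod.
Components: V_Px = −rω sinθ − a·ω_rod·sinφ = -5.6551 m/s;  V_Py = rω cosθ + a·ω_rod·cosφ = -4.6122 m/s.
|V_P| = √(V_Px² + V_Py²) = 7.2974 m/s.

7.30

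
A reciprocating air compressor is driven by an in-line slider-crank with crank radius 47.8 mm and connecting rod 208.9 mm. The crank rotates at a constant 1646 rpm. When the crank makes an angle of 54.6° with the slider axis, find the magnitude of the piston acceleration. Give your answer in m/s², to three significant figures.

ω = 2π·1646/60 = 172.4 rad/s
x(θ) = r cosθ + √(L² − r² sin²θ); with ω constant, a = ω²·d²x/dθ².
d²x/dθ² = −r cosθ − r²(cos2θ)/√u − r⁴ sin²2θ/(4u^{3/2}),  u = L² − r² sin²θ = 0.0421211 m².
Substituting r = 0.0478 m, L = 0.2089 m, θ = 54.6°: d²x/dθ² = -0.024163 m.
a = ω²·d²x/dθ² = (172.4)²·(-0.024163) = -717.91 m/s²;  |a| = 717.91 m/s².

718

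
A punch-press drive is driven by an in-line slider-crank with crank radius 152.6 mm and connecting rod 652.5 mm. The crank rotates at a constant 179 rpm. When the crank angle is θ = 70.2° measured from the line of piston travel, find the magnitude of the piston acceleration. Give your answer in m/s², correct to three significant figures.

8.33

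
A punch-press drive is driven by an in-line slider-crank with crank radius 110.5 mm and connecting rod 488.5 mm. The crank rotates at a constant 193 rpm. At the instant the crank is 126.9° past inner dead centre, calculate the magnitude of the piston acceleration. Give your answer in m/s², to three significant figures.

ω = 2π·193/60 = 20.21 rad/s
x(θ) = r cosθ + √(L² − r² sin²θ); with ω constant, a = ω²·d²x/dθ².
d²x/dθ² = −r cosθ − r²(cos2θ)/√u − r⁴ sin²2θ/(4u^{3/2}),  u = L² − r² sin²θ = 0.230824 m².
Substituting r = 0.1105 m, L = 0.4885 m, θ = 126.9°: d²x/dθ² = +0.073127 m.
a = ω²·d²x/dθ² = (20.21)²·(+0.073127) = +29.871 m/s²;  |a| = 29.871 m/s².

29.9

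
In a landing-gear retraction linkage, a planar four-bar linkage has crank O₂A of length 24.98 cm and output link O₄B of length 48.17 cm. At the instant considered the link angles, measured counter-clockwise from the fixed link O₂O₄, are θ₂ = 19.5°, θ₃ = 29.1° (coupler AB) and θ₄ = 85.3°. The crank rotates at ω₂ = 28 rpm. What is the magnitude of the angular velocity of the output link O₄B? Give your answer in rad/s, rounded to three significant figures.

ω₂ = 2.932 rad/s (from 28 rpm).
Differentiating the loop-closure r₂e^{iθ₂}+r₃e^{iθ₃}=r₁+r₄e^{iθ₄} gives r₂ω₂e^{iθ₂}+r₃ω₃e^{iθ₃}=r₄ω₄e^{iθ₄}.
Eliminating the other unknown: ω₄ = r₂ω₂ sin(θ₂−θ₃) / [r₄ sin(θ₄−θ₃)].
Numerator sine = -0.16677; denominator sine = +0.83098.
Result = 0.2498·2.932·(-0.16677) / (0.4817·(+0.83098)) = -0.30516 rad/s; magnitude 0.30516 rad/s.

0.305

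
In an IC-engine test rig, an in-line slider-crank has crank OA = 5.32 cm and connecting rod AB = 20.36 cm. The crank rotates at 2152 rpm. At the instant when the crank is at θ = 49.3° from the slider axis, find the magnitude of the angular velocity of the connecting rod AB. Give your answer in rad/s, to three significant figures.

39.2

ω = 225.4 rad/s (converted from 2152 rpm).
The rod makes angle φ with the slider axis where L sinφ = r sinθ; differentiating, L cosφ·φ̇ = r ω cosθ.
L cosφ = √(L² − r² sin²θ) = 0.19957 m.
|ω_rod| = r ω |cosθ| / √(L² − r² sin²θ) = 0.0532·225.4·0.65210/0.19957 = 39.175 rad/s.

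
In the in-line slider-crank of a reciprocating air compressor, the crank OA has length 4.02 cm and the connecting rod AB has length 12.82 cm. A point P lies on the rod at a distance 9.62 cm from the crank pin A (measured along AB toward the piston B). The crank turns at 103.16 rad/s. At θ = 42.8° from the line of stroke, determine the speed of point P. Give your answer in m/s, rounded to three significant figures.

3.40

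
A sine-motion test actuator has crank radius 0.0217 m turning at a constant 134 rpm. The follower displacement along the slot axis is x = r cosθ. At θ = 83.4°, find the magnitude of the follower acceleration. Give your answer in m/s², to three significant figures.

ω = 14.03 rad/s (from 134 rpm).
x = r cosθ ⇒ ẍ = −rω² cosθ (ω constant).
|a| = rω²|cosθ| = 0.0217·(14.03)²·|cos 83.4°| = 0.49112 m/s².

0.491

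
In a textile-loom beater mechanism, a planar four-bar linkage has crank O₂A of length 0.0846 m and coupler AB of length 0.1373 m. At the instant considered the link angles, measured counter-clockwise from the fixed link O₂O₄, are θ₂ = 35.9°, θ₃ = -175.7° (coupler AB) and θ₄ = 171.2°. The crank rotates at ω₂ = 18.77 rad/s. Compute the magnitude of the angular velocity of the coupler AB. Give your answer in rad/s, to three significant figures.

ω₂ = 18.77 rad/s
Differentiating the loop-closure r₂e^{iθ₂}+r₃e^{iθ₃}=r₁+r₄e^{iθ₄} gives r₂ω₂e^{iθ₂}+r₃ω₃e^{iθ₃}=r₄ω₄e^{iθ₄}.
Eliminating the other unknown: ω₃ = r₂ω₂ sin(θ₄−θ₂) / [r₃ sin(θ₃−θ₄)].
Numerator sine = +0.70339; denominator sine = +0.22665.
Result = 0.0846·18.77·(+0.70339) / (0.1373·(+0.22665)) = +35.893 rad/s; magnitude 35.893 rad/s.

35.9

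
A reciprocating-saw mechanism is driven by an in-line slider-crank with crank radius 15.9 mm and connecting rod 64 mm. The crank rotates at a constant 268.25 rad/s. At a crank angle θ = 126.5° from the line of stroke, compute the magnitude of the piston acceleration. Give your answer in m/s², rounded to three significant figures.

761

ω = 268.2 rad/s
x(θ) = r cosθ + √(L² − r² sin²θ); with ω constant, a = ω²·d²x/dθ².
d²x/dθ² = −r cosθ − r²(cos2θ)/√u − r⁴ sin²2θ/(4u^{3/2}),  u = L² − r² sin²θ = 0.00393264 m².
Substituting r = 0.0159 m, L = 0.064 m, θ = 126.5°: d²x/dθ² = +0.010577 m.
a = ω²·d²x/dθ² = (268.2)²·(+0.010577) = +761.11 m/s²;  |a| = 761.11 m/s².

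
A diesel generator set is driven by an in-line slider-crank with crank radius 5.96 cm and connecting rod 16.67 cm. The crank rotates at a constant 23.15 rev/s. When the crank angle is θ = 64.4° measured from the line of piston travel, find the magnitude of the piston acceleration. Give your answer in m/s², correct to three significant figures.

ω = 2π·23.1 = 145.5 rad/s
x(θ) = r cosθ + √(L² − r² sin²θ); with ω constant, a = ω²·d²x/dθ².
d²x/dθ² = −r cosθ − r²(cos2θ)/√u − r⁴ sin²2θ/(4u^{3/2}),  u = L² − r² sin²θ = 0.0248999 m².
Substituting r = 0.0596 m, L = 0.1667 m, θ = 64.4°: d²x/dθ² = -0.012134 m.
a = ω²·d²x/dθ² = (145.5)²·(-0.012134) = -256.73 m/s²;  |a| = 256.73 m/s².

257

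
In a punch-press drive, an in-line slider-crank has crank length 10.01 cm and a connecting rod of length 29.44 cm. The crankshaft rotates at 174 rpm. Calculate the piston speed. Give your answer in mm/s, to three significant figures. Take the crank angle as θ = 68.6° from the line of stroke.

1920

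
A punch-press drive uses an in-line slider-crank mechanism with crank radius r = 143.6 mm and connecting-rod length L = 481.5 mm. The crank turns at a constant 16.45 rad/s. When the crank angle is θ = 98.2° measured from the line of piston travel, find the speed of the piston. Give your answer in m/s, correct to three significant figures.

ω = 16.45 rad/s
For an in-line slider-crank, x = r cosθ + √(L² − r² sin²θ), so v = −rω sinθ·[1 + r cosθ/√(L² − r² sin²θ)].
With r = 0.1436 m, L = 0.4815 m, θ = 98.2°: √(L² − r² sin²θ) = 0.46004 m.
v = −0.1436·16.45·0.98978·[1 + 0.1436·-0.14263/0.46004] = -2.234 m/s.
|v| = 2.234 m/s.

2.23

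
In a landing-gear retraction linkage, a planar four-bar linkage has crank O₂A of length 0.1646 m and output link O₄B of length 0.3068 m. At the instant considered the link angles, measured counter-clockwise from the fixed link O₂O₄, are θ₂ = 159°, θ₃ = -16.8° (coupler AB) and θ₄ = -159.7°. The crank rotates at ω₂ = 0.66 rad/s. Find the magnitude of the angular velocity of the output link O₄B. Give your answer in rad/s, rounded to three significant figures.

0.0430

ω₂ = 0.66 rad/s
Differentiating the loop-closure r₂e^{iθ₂}+r₃e^{iθ₃}=r₁+r₄e^{iθ₄} gives r₂ω₂e^{iθ₂}+r₃ω₃e^{iθ₃}=r₄ω₄e^{iθ₄}.
Eliminating the other unknown: ω₄ = r₂ω₂ sin(θ₂−θ₃) / [r₄ sin(θ₄−θ₃)].
Numerator sine = +0.07324; denominator sine = -0.60321.
Result = 0.1646·0.66·(+0.07324) / (0.3068·(-0.60321)) = -0.042992 rad/s; magnitude 0.042992 rad/s.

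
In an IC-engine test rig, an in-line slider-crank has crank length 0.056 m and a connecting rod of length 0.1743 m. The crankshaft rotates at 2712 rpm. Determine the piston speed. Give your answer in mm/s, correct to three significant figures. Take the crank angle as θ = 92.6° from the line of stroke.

ω = 2π·2712/60 = 284 rad/s
For an in-line slider-crank, x = r cosθ + √(L² − r² sin²θ), so v = −rω sinθ·[1 + r cosθ/√(L² − r² sin²θ)].
With r = 0.056 m, L = 0.1743 m, θ = 92.6°: √(L² − r² sin²θ) = 0.16508 m.
v = −0.056·284·0.99897·[1 + 0.056·-0.04536/0.16508] = -15.643 m/s.
|v| = 15.643 m/s = 15643 mm/s.

15600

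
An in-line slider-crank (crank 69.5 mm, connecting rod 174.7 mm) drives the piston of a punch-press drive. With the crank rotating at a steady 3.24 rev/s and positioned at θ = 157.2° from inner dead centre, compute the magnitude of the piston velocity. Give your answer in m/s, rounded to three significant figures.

0.345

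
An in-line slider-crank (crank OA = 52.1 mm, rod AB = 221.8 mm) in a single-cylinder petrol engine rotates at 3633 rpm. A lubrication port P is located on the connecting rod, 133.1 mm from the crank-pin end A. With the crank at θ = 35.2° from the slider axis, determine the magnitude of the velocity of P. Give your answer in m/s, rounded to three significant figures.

14.3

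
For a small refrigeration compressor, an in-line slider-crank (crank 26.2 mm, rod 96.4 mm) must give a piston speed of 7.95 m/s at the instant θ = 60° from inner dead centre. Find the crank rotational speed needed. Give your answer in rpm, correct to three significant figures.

2940

For an in-line slider-crank, |v_piston| = rω|sinθ|·[1 + r cosθ/√(L² − r² sin²θ)].
With r = 0.0262 m, L = 0.0964 m, θ = 60°: the bracketed kinematic factor |dx/dθ| = 0.025862 m.
ω = v/|dx/dθ| = 7.95/0.025862 = 307.4 rad/s.
N = 60ω/(2π) = 2935.4 rpm.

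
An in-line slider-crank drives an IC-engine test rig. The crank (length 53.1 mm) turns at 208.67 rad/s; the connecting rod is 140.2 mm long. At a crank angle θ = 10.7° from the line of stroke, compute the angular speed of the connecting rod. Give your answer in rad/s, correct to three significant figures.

ω = 208.7 rad/s
The rod makes angle φ with the slider axis where L sinφ = r sinθ; differentiating, L cosφ·φ̇ = r ω cosθ.
L cosφ = √(L² − r² sin²θ) = 0.13985 m.
|ω_rod| = r ω |cosθ| / √(L² − r² sin²θ) = 0.0531·208.7·0.98261/0.13985 = 77.851 rad/s.

77.9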